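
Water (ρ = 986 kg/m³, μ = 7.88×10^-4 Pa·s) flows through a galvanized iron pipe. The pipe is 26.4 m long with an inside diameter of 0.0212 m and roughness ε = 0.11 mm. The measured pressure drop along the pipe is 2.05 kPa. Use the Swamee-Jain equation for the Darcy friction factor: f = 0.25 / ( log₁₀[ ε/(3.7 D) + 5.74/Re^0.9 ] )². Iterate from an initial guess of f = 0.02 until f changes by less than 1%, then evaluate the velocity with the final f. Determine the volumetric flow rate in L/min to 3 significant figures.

Rearranging Darcy-Weisbach: V = √(2·ΔP·D/(f·L·ρ)). With ε/D = 0.00011/0.0212 = 0.00519, iterate starting from f = 0.02:
  f = 0.02 → V = √(2·2050·0.0212/(0.02·26.4·986)) = 0.4086 m/s; Re = ρVD/μ = 1.084e+04; f → 0.0381
  f = 0.0381 → V = 0.2961 m/s; Re = 7854; f → 0.04014
  f = 0.04014 → V = 0.2884 m/s; Re = 7651; f → 0.04033
Converged (Δf/f < 1%). With the final f = 0.04033: V = √(2·2050·0.0212/(0.04033·26.4·986)) = 0.2878 m/s.
Q = V·A = 0.2878·(π/4·0.0212²) = 0.0001016 m³/s = 6.09 L/min.

Q ≈ 6.09 L/min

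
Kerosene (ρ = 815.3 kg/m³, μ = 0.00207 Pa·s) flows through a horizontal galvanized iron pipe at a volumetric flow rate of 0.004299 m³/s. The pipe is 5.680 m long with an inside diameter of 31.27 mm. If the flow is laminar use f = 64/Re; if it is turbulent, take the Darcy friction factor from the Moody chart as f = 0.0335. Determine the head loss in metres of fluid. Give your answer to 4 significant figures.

h_f ≈ 9.719 m

Cross-sectional area A = πD²/4 = π(0.03127)²/4 = 0.000768 m²; mean velocity V = Q/A = 0.004299/0.000768 = 5.598 m/s.
Reynolds number Re = ρVD/μ = 815.3 · 5.598 · 0.03127 / 0.00207 = 6.894e+04.
Re > 4000 → turbulent; use the Moody-chart value f = 0.0335.
Darcy-Weisbach: ΔP = f(L/D)(ρV²/2) = 0.0335·(5.68/0.03127)·(815.3·5.598²/2) = 0.0335·181.6·1.277e+04 = 7.773e+04 Pa.
Head loss h_f = ΔP/(ρg) = 7.773e+04/(815.3·9.81) = 9.719 m.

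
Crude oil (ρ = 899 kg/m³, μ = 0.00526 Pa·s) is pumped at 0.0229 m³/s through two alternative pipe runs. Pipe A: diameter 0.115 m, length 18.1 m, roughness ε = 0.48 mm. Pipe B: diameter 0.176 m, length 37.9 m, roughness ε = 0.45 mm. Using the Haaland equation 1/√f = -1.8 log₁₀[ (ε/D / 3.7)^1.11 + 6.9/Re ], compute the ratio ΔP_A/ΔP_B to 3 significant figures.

Pipe A: V = Q/A = 0.0229/0.01039 = 2.205 m/s; Re = 4.333e+04; ε/D = 0.00417; Haaland → f = 0.03093; ΔP_A = f(L/D)(ρV²/2) = 1.064e+04 Pa.
Pipe B: V = Q/A = 0.0229/0.02433 = 0.9413 m/s; Re = 2.831e+04; ε/D = 0.00256; Haaland → f = 0.0291; ΔP_B = f(L/D)(ρV²/2) = 2496 Pa.
ΔP_A/ΔP_B = 1.064e+04/2496 = 4.26.

ΔP_A/ΔP_B ≈ 4.26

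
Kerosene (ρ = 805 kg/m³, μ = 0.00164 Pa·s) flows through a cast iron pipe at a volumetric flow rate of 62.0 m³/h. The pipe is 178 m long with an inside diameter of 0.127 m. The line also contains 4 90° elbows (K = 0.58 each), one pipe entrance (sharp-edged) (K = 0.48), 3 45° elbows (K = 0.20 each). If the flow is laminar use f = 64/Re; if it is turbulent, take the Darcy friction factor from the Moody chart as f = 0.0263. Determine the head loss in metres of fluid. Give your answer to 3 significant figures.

Q = 62.0 m³/h = 62.0/3600 = 0.01722 m³/s.
Cross-sectional area A = πD²/4 = π(0.127)²/4 = 0.01267 m²; mean velocity V = Q/A = 0.01722/0.01267 = 1.36 m/s.
Reynolds number Re = ρVD/μ = 805 · 1.36 · 0.127 / 0.00164 = 8.475e+04.
Re > 4000 → turbulent; use the Moody-chart value f = 0.0263.
Total minor-loss coefficient ΣK = 4·0.58 + 1·0.48 + 3·0.2 = 3.4.
ΔP = [f·L/D + ΣK]·(ρV²/2) = [0.0263·178/0.127 + 3.4]·(805·1.36²/2) = [36.86 + 3.4]·744 = 2.995e+04 Pa.
Head loss h_f = ΔP/(ρg) = 2.995e+04/(805·9.81) = 3.79 m.

h_f ≈ 3.79 m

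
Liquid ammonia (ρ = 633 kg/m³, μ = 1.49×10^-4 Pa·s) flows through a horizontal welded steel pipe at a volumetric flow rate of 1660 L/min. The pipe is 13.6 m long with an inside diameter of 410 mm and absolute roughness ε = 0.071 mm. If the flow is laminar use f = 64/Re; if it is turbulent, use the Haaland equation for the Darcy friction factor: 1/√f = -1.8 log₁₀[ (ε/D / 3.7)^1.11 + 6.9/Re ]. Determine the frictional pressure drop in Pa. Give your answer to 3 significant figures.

ΔP ≈ 7.15 Pa

Q = 1660 L/min = 1660/60000 = 0.02767 m³/s.
Cross-sectional area A = πD²/4 = π(0.41)²/4 = 0.132 m²; mean velocity V = Q/A = 0.02767/0.132 = 0.2096 m/s.
Reynolds number Re = ρVD/μ = 633 · 0.2096 · 0.41 / 0.000149 = 3.65e+05.
Re > 4000 → turbulent. Relative roughness ε/D = 7.1e-05/0.41 = 0.000173. Haaland: 1/√f = -1.8 log₁₀[(0.000173/3.7)^1.11 + 6.9/3.65e+05] = -1.8 log₁₀[1.56e-05 + 1.89e-05] = 8.031, so f = 0.0155.
Darcy-Weisbach: ΔP = f(L/D)(ρV²/2) = 0.0155·(13.6/0.41)·(633·0.2096²/2) = 0.0155·33.17·13.9 = 7.148 Pa.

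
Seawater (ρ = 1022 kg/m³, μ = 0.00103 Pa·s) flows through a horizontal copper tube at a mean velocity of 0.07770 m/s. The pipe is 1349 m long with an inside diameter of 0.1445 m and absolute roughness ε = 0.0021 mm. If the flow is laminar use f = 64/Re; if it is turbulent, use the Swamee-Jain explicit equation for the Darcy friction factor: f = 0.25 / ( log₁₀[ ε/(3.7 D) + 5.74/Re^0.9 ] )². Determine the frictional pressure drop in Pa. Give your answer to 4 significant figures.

ΔP ≈ 866.9 Pa

Reynolds number Re = ρVD/μ = 1022 · 0.0777 · 0.1445 / 0.00103 = 1.114e+04.
Re > 4000 → turbulent. Relative roughness ε/D = 2.1e-06/0.1445 = 1.45e-05. Swamee-Jain: f = 0.25/(log₁₀[1.45e-05/3.7 + 5.74/1.114e+04^0.9])² = 0.25/(log₁₀[3.93e-06 + 0.00131])² = 0.25/(-2.882)² = 0.0301.
Darcy-Weisbach: ΔP = f(L/D)(ρV²/2) = 0.0301·(1349/0.1445)·(1022·0.0777²/2) = 0.0301·9336·3.085 = 866.9 Pa.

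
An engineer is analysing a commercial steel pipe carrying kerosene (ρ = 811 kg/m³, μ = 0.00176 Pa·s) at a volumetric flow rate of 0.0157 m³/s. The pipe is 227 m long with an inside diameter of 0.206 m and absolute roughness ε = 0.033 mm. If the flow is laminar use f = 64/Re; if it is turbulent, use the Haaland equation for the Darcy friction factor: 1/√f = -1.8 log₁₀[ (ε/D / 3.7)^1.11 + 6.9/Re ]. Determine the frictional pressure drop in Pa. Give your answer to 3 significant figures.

Cross-sectional area A = πD²/4 = π(0.206)²/4 = 0.03333 m²; mean velocity V = Q/A = 0.0157/0.03333 = 0.4711 m/s.
Reynolds number Re = ρVD/μ = 811 · 0.4711 · 0.206 / 0.00176 = 4.471e+04.
Re > 4000 → turbulent. Relative roughness ε/D = 3.3e-05/0.206 = 0.00016. Haaland: 1/√f = -1.8 log₁₀[(0.00016/3.7)^1.11 + 6.9/4.471e+04] = -1.8 log₁₀[1.43e-05 + 0.000154] = 6.791, so f = 0.02168.
Darcy-Weisbach: ΔP = f(L/D)(ρV²/2) = 0.02168·(227/0.206)·(811·0.4711²/2) = 0.02168·1102·89.98 = 2150 Pa.

ΔP ≈ 2150 Pa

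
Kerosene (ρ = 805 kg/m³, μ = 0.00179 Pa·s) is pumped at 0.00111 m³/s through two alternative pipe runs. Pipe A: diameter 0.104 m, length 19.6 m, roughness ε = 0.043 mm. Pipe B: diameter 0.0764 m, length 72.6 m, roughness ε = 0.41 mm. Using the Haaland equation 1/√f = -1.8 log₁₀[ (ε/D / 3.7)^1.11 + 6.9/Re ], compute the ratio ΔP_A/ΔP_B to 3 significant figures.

Pipe A: V = Q/A = 0.00111/0.008495 = 0.1307 m/s; Re = 6111; ε/D = 0.000413; Haaland → f = 0.03591; ΔP_A = f(L/D)(ρV²/2) = 46.51 Pa.
Pipe B: V = Q/A = 0.00111/0.004584 = 0.2421 m/s; Re = 8319; ε/D = 0.00537; Haaland → f = 0.03899; ΔP_B = f(L/D)(ρV²/2) = 874.3 Pa.
ΔP_A/ΔP_B = 46.51/874.3 = 0.0532.

ΔP_A/ΔP_B ≈ 0.0532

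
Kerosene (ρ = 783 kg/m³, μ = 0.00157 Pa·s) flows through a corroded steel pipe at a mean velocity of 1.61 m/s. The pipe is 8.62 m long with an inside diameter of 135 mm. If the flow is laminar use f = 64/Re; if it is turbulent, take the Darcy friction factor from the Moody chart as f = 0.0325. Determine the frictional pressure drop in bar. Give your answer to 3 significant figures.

Reynolds number Re = ρVD/μ = 783 · 1.61 · 0.135 / 0.00157 = 1.084e+05.
Re > 4000 → turbulent; use the Moody-chart value f = 0.0325.
Darcy-Weisbach: ΔP = f(L/D)(ρV²/2) = 0.0325·(8.62/0.135)·(783·1.61²/2) = 0.0325·63.85·1015 = 2106 Pa.
ΔP = 2106 Pa = 0.0211 bar.

ΔP ≈ 0.0211 bar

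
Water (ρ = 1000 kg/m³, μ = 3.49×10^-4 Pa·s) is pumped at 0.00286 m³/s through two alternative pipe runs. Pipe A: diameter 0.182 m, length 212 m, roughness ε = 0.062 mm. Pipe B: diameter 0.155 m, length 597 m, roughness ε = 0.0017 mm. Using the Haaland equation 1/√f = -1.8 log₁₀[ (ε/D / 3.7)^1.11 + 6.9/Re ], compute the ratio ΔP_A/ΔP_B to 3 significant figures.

Pipe A: V = Q/A = 0.00286/0.02602 = 0.1099 m/s; Re = 5.733e+04; ε/D = 0.000341; Haaland → f = 0.02122; ΔP_A = f(L/D)(ρV²/2) = 149.4 Pa.
Pipe B: V = Q/A = 0.00286/0.01887 = 0.1516 m/s; Re = 6.732e+04; ε/D = 1.1e-05; Haaland → f = 0.01942; ΔP_B = f(L/D)(ρV²/2) = 859.4 Pa.
ΔP_A/ΔP_B = 149.4/859.4 = 0.174.

ΔP_A/ΔP_B ≈ 0.174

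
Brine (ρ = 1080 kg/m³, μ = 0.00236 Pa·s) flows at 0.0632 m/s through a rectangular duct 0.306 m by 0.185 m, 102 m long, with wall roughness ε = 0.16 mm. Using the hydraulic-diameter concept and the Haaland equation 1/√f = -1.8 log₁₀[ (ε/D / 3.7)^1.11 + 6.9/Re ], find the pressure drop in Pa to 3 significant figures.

Hydraulic diameter D_h = 4A/P = 4·(0.306·0.185)/(2·(0.306+0.185)) = 0.2264/0.982 = 0.2306 m.
Re = ρVD_h/μ = 1080·0.0632·0.2306/0.00236 = 6669.
ε/D_h = 0.00016/0.2306 = 0.000694; Haaland gives 1/√f = -1.8 log₁₀[7.3e-05+0.00103] = 5.32, so f = 0.03533.
ΔP = f(L/D_h)(ρV²/2) = 0.03533·102/0.2306·2.157 = 33.71 Pa.

ΔP ≈ 33.7 Pa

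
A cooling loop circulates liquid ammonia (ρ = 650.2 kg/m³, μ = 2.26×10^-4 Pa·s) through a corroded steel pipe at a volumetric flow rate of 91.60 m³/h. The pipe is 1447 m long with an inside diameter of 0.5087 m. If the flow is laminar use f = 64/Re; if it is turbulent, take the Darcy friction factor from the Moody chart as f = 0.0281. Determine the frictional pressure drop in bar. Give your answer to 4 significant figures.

ΔP ≈ 0.004073 bar

Q = 91.60 m³/h = 91.60/3600 = 0.02544 m³/s.
Cross-sectional area A = πD²/4 = π(0.5087)²/4 = 0.2032 m²; mean velocity V = Q/A = 0.02544/0.2032 = 0.1252 m/s.
Reynolds number Re = ρVD/μ = 650.2 · 0.1252 · 0.5087 / 0.000226 = 1.832e+05.
Re > 4000 → turbulent; use the Moody-chart value f = 0.0281.
Darcy-Weisbach: ΔP = f(L/D)(ρV²/2) = 0.0281·(1447/0.5087)·(650.2·0.1252²/2) = 0.0281·2845·5.095 = 407.3 Pa.
ΔP = 407.3 Pa = 0.004073 bar.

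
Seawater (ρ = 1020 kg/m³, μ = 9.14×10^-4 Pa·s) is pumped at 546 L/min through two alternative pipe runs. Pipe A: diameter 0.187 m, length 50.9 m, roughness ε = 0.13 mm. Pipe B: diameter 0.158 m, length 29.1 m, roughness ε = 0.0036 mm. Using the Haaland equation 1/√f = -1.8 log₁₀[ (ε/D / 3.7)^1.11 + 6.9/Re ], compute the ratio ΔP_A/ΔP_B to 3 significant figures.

Pipe A: V = Q/A = 0.0091/0.02746 = 0.3313 m/s; Re = 6.915e+04; ε/D = 0.000695; Haaland → f = 0.02181; ΔP_A = f(L/D)(ρV²/2) = 332.3 Pa.
Pipe B: V = Q/A = 0.0091/0.01961 = 0.4641 m/s; Re = 8.184e+04; ε/D = 2.28e-05; Haaland → f = 0.01867; ΔP_B = f(L/D)(ρV²/2) = 377.8 Pa.
ΔP_A/ΔP_B = 332.3/377.8 = 0.880.

ΔP_A/ΔP_B ≈ 0.880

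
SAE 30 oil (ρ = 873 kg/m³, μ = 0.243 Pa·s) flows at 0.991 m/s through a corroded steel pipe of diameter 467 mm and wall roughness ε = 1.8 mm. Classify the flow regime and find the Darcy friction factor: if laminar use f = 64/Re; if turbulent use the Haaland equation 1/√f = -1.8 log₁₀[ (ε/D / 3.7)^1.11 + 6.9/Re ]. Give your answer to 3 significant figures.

Re = ρVD/μ = 873·0.991·0.467/0.243 = 1663.
Re < 2300 → laminar, so f = 64/Re = 0.03849 (roughness is irrelevant in laminar flow).

f ≈ 0.0385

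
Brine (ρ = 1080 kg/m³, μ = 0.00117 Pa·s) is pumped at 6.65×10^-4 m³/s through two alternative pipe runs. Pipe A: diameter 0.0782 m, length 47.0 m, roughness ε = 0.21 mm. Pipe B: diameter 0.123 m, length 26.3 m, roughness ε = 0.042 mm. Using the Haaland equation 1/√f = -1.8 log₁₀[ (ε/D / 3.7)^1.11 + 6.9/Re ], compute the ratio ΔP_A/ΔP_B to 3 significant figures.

Pipe A: V = Q/A = 0.000665/0.004803 = 0.1385 m/s; Re = 9995; ε/D = 0.00269; Haaland → f = 0.03447; ΔP_A = f(L/D)(ρV²/2) = 214.5 Pa.
Pipe B: V = Q/A = 0.000665/0.01188 = 0.05597 m/s; Re = 6354; ε/D = 0.000341; Haaland → f = 0.03544; ΔP_B = f(L/D)(ρV²/2) = 12.82 Pa.
ΔP_A/ΔP_B = 214.5/12.82 = 16.7.

ΔP_A/ΔP_B ≈ 16.7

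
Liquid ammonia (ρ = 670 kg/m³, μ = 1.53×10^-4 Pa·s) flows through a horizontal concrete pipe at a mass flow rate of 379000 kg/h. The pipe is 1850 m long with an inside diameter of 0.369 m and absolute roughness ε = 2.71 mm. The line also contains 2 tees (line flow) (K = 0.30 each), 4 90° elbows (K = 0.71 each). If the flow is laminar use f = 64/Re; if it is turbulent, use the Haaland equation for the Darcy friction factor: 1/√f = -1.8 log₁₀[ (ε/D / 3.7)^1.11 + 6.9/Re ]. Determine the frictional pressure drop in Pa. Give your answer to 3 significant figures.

ΔP ≈ 127000 Pa

ṁ = 379000 kg/h = 379000/3600 = 105.3 kg/s.
A = πD²/4 = π(0.369)²/4 = 0.1069 m²; mean velocity V = ṁ/(ρA) = 105.3/(670 · 0.1069) = 1.469 m/s.
Reynolds number Re = ρVD/μ = 670 · 1.469 · 0.369 / 0.000153 = 2.374e+06.
Re > 4000 → turbulent. Relative roughness ε/D = 0.00271/0.369 = 0.00734. Haaland: 1/√f = -1.8 log₁₀[(0.00734/3.7)^1.11 + 6.9/2.374e+06] = -1.8 log₁₀[0.001 + 2.91e-06] = 5.397, so f = 0.03433.
Total minor-loss coefficient ΣK = 2·0.3 + 4·0.71 = 3.44.
ΔP = [f·L/D + ΣK]·(ρV²/2) = [0.03433·1850/0.369 + 3.44]·(670·1.469²/2) = [172.1 + 3.44]·723.2 = 1.27e+05 Pa.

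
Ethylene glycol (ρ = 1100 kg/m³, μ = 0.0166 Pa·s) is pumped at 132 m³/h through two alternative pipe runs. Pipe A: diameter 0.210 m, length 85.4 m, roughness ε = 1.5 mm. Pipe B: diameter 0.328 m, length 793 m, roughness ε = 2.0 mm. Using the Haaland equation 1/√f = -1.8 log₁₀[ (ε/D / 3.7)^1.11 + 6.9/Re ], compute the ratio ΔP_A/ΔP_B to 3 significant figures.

ΔP_A/ΔP_B ≈ 0.979

Pipe A: V = Q/A = 0.03667/0.03464 = 1.059 m/s; Re = 1.473e+04; ε/D = 0.00714; Haaland → f = 0.03822; ΔP_A = f(L/D)(ρV²/2) = 9579 Pa.
Pipe B: V = Q/A = 0.03667/0.0845 = 0.4339 m/s; Re = 9432; ε/D = 0.0061; Haaland → f = 0.03907; ΔP_B = f(L/D)(ρV²/2) = 9782 Pa.
ΔP_A/ΔP_B = 9579/9782 = 0.979.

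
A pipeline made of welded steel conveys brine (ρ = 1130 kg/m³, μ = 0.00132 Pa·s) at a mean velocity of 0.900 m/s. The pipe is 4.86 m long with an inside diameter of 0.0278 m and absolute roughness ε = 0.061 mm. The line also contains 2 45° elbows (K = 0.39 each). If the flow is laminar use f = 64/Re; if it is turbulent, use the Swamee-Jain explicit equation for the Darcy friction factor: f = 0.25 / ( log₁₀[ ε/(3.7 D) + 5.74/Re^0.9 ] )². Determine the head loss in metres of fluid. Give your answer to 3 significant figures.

Reynolds number Re = ρVD/μ = 1130 · 0.9 · 0.0278 / 0.00132 = 2.142e+04.
Re > 4000 → turbulent. Relative roughness ε/D = 6.1e-05/0.0278 = 0.00219. Swamee-Jain: f = 0.25/(log₁₀[0.00219/3.7 + 5.74/2.142e+04^0.9])² = 0.25/(log₁₀[0.000593 + 0.000726])² = 0.25/(-2.88)² = 0.03015.
Total minor-loss coefficient ΣK = 2·0.39 = 0.78.
ΔP = [f·L/D + ΣK]·(ρV²/2) = [0.03015·4.86/0.0278 + 0.78]·(1130·0.9²/2) = [5.271 + 0.78]·457.7 = 2769 Pa.
Head loss h_f = ΔP/(ρg) = 2769/(1130·9.81) = 0.250 m.

h_f ≈ 0.250 m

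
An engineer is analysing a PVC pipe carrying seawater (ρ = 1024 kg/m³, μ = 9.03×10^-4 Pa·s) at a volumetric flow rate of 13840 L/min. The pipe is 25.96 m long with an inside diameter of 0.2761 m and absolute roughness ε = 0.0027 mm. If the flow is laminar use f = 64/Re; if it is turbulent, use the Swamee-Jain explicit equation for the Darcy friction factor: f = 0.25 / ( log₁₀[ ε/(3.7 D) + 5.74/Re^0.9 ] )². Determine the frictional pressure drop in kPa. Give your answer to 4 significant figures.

Q = 13840 L/min = 13840/60000 = 0.2307 m³/s.
Cross-sectional area A = πD²/4 = π(0.2761)²/4 = 0.05987 m²; mean velocity V = Q/A = 0.2307/0.05987 = 3.853 m/s.
Reynolds number Re = ρVD/μ = 1024 · 3.853 · 0.2761 / 0.000903 = 1.206e+06.
Re > 4000 → turbulent. Relative roughness ε/D = 2.7e-06/0.2761 = 9.78e-06. Swamee-Jain: f = 0.25/(log₁₀[9.78e-06/3.7 + 5.74/1.206e+06^0.9])² = 0.25/(log₁₀[2.64e-06 + 1.93e-05])² = 0.25/(-4.659)² = 0.01152.
Darcy-Weisbach: ΔP = f(L/D)(ρV²/2) = 0.01152·(25.96/0.2761)·(1024·3.853²/2) = 0.01152·94.02·7600 = 8231 Pa.
ΔP = 8231 Pa = 8.231 kPa.

ΔP ≈ 8.231 kPa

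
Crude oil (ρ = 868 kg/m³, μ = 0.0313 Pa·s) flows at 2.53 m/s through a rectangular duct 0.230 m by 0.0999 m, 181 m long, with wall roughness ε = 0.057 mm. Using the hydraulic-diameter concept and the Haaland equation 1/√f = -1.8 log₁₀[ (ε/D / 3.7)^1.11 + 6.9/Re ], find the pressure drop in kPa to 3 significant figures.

Hydraulic diameter D_h = 4A/P = 4·(0.23·0.0999)/(2·(0.23+0.0999)) = 0.09191/0.6598 = 0.1393 m.
Re = ρVD_h/μ = 868·2.53·0.1393/0.0313 = 9773.
ε/D_h = 5.7e-05/0.1393 = 0.000409; Haaland gives 1/√f = -1.8 log₁₀[4.06e-05+0.000706] = 5.628, so f = 0.03157.
ΔP = f(L/D_h)(ρV²/2) = 0.03157·181/0.1393·2778 = 1.139e+05 Pa.
ΔP = 114 kPa.

ΔP ≈ 114 kPa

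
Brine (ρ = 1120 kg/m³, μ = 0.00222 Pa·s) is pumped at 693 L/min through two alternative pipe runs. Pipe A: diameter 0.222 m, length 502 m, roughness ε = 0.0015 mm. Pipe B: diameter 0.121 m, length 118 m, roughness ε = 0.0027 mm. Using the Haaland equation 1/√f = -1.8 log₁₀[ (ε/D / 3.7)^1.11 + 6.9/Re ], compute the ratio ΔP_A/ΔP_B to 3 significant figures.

ΔP_A/ΔP_B ≈ 0.234

Pipe A: V = Q/A = 0.01155/0.03871 = 0.2984 m/s; Re = 3.342e+04; ε/D = 6.76e-06; Haaland → f = 0.02274; ΔP_A = f(L/D)(ρV²/2) = 2564 Pa.
Pipe B: V = Q/A = 0.01155/0.0115 = 1.004 m/s; Re = 6.132e+04; ε/D = 2.23e-05; Haaland → f = 0.01986; ΔP_B = f(L/D)(ρV²/2) = 1.094e+04 Pa.
ΔP_A/ΔP_B = 2564/1.094e+04 = 0.234.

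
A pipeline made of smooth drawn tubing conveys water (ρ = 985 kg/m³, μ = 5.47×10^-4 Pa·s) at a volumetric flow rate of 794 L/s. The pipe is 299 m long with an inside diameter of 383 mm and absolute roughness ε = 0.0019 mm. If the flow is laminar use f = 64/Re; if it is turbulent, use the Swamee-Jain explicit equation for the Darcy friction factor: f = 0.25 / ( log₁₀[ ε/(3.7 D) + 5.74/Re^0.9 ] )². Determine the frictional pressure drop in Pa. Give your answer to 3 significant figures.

ΔP ≈ 172000 Pa

Q = 794 L/s = 794/1000 = 0.794 m³/s.
Cross-sectional area A = πD²/4 = π(0.383)²/4 = 0.1152 m²; mean velocity V = Q/A = 0.794/0.1152 = 6.892 m/s.
Reynolds number Re = ρVD/μ = 985 · 6.892 · 0.383 / 0.000547 = 4.753e+06.
Re > 4000 → turbulent. Relative roughness ε/D = 1.9e-06/0.383 = 4.96e-06. Swamee-Jain: f = 0.25/(log₁₀[4.96e-06/3.7 + 5.74/4.753e+06^0.9])² = 0.25/(log₁₀[1.34e-06 + 5.62e-06])² = 0.25/(-5.157)² = 0.009399.
Darcy-Weisbach: ΔP = f(L/D)(ρV²/2) = 0.009399·(299/0.383)·(985·6.892²/2) = 0.009399·780.7·2.339e+04 = 1.716e+05 Pa.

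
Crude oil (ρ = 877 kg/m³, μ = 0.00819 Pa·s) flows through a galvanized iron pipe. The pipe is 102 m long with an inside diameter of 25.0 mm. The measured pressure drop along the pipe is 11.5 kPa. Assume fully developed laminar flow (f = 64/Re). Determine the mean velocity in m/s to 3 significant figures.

For laminar flow, f = 64/Re with Re = ρVD/μ, so Darcy-Weisbach reduces to ΔP = 32μLV/D². Solving for V: V = ΔP·D²/(32μL) = 1.15e+04·(0.025)²/(32·0.00819·102) = 0.2689 m/s.
Check: Re = ρVD/μ = 877·0.2689·0.025/0.00819 = 719.8 < 2300, so the laminar assumption holds.

V ≈ 0.269 m/s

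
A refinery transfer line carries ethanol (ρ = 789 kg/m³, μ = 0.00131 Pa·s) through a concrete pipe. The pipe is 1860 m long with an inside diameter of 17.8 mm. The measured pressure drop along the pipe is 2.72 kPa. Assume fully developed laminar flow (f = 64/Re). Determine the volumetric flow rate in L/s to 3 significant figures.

Q ≈ 0.00275 L/s

For laminar flow, f = 64/Re with Re = ρVD/μ, so Darcy-Weisbach reduces to ΔP = 32μLV/D². Solving for V: V = ΔP·D²/(32μL) = 2720·(0.0178)²/(32·0.00131·1860) = 0.01105 m/s.
Check: Re = ρVD/μ = 789·0.01105·0.0178/0.00131 = 118.5 < 2300, so the laminar assumption holds.
Q = V·A = 0.01105·(π/4·0.0178²) = 2.75e-06 m³/s = 0.00275 L/s.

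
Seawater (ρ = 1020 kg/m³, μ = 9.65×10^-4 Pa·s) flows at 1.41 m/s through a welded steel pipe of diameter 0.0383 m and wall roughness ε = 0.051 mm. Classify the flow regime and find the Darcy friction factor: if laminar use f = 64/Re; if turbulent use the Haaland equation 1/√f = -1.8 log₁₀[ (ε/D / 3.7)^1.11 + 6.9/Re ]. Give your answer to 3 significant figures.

f ≈ 0.0243

Re = ρVD/μ = 1020·1.41·0.0383/0.000965 = 5.708e+04.
Re > 4000 → turbulent. ε/D = 5.1e-05/0.0383 = 0.00133; Haaland: 1/√f = -1.8 log₁₀[0.00015 + 0.000121] = 6.42, so f = 0.02426.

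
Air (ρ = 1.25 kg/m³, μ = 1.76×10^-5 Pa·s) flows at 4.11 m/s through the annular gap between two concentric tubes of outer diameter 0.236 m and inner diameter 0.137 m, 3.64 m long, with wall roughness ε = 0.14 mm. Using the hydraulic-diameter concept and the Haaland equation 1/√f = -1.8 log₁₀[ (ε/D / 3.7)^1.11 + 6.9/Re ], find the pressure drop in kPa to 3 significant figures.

ΔP ≈ 0.0104 kPa

Hydraulic diameter D_h = 4A/P = D_o - D_i = 0.236 - 0.137 = 0.099 m.
Re = ρVD_h/μ = 1.25·4.11·0.099/1.76e-05 = 2.89e+04.
ε/D_h = 0.00014/0.099 = 0.00141; Haaland gives 1/√f = -1.8 log₁₀[0.000161+0.000239] = 6.117, so f = 0.02672.
ΔP = f(L/D_h)(ρV²/2) = 0.02672·3.64/0.099·10.56 = 10.37 Pa.
ΔP = 0.0104 kPa.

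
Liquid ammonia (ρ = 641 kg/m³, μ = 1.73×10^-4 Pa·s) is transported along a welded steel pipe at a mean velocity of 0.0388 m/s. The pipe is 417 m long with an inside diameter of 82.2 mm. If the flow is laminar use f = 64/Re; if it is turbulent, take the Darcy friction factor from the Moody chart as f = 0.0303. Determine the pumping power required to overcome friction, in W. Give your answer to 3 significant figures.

Reynolds number Re = ρVD/μ = 641 · 0.0388 · 0.0822 / 0.000173 = 1.182e+04.
Re > 4000 → turbulent; use the Moody-chart value f = 0.0303.
Darcy-Weisbach: ΔP = f(L/D)(ρV²/2) = 0.0303·(417/0.0822)·(641·0.0388²/2) = 0.0303·5073·0.4825 = 74.16 Pa.
Q = V·A = 0.0388·0.005307 = 0.0002059 m³/s.
Pumping power P = QΔP = 0.0002059·74.16 = 0.01527 W = 0.0153 W.

P ≈ 0.0153 W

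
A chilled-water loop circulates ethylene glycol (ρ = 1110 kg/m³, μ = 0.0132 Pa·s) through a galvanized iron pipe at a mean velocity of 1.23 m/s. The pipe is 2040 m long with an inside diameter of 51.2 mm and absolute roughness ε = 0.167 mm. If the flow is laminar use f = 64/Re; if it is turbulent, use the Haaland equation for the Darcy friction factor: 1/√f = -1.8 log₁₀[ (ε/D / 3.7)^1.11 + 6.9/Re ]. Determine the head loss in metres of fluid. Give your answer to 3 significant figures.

h_f ≈ 124 m

Reynolds number Re = ρVD/μ = 1110 · 1.23 · 0.0512 / 0.0132 = 5296.
Re > 4000 → turbulent. Relative roughness ε/D = 0.000167/0.0512 = 0.00326. Haaland: 1/√f = -1.8 log₁₀[(0.00326/3.7)^1.11 + 6.9/5296] = -1.8 log₁₀[0.000407 + 0.0013] = 4.981, so f = 0.04031.
Darcy-Weisbach: ΔP = f(L/D)(ρV²/2) = 0.04031·(2040/0.0512)·(1110·1.23²/2) = 0.04031·3.984e+04·839.7 = 1.349e+06 Pa.
Head loss h_f = ΔP/(ρg) = 1.349e+06/(1110·9.81) = 124 m.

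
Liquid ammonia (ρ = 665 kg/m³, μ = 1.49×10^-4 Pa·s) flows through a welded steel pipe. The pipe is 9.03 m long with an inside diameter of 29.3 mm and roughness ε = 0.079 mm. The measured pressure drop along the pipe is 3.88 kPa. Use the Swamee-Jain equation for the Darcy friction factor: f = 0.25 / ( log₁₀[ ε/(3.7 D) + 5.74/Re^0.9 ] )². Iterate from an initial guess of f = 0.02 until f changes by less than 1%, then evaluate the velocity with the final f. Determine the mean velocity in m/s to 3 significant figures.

V ≈ 1.19 m/s

Rearranging Darcy-Weisbach: V = √(2·ΔP·D/(f·L·ρ)). With ε/D = 7.9e-05/0.0293 = 0.0027, iterate starting from f = 0.02:
  f = 0.02 → V = √(2·3880·0.0293/(0.02·9.03·665)) = 1.376 m/s; Re = ρVD/μ = 1.799e+05; f → 0.02639
  f = 0.02639 → V = 1.198 m/s; Re = 1.566e+05; f → 0.02651
Converged (Δf/f < 1%). With the final f = 0.02651: V = √(2·3880·0.0293/(0.02651·9.03·665)) = 1.195 m/s.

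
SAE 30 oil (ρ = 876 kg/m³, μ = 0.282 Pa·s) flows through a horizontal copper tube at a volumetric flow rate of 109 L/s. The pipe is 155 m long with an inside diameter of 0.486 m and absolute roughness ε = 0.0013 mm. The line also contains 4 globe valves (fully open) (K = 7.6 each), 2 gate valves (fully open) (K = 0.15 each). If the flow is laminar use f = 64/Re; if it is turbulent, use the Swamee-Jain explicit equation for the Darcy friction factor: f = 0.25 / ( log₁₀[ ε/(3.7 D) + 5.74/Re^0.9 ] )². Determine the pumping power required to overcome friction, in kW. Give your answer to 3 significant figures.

Q = 109 L/s = 109/1000 = 0.109 m³/s.
Cross-sectional area A = πD²/4 = π(0.486)²/4 = 0.1855 m²; mean velocity V = Q/A = 0.109/0.1855 = 0.5876 m/s.
Reynolds number Re = ρVD/μ = 876 · 0.5876 · 0.486 / 0.282 = 887.1.
Re < 2300 → laminar flow, so f = 64/Re = 64/887.1 = 0.07215 (the turbulent correlation is not needed).
Total minor-loss coefficient ΣK = 4·7.6 + 2·0.15 = 30.7.
ΔP = [f·L/D + ΣK]·(ρV²/2) = [0.07215·155/0.486 + 30.7]·(876·0.5876²/2) = [23.01 + 30.7]·151.2 = 8122 Pa.
Pumping power P = QΔP = 0.109·8122 = 885.3 W = 0.885 kW.

P ≈ 0.885 kW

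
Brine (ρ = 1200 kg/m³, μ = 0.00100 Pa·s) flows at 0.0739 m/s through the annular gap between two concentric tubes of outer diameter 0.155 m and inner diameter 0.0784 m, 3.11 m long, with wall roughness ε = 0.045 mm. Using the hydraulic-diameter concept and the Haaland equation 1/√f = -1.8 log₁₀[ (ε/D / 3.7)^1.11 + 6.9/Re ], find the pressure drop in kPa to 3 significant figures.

ΔP ≈ 0.00466 kPa

Hydraulic diameter D_h = 4A/P = D_o - D_i = 0.155 - 0.0784 = 0.0766 m.
Re = ρVD_h/μ = 1200·0.0739·0.0766/0.001 = 6793.
ε/D_h = 4.5e-05/0.0766 = 0.000587; Haaland gives 1/√f = -1.8 log₁₀[6.07e-05+0.00102] = 5.342, so f = 0.03504.
ΔP = f(L/D_h)(ρV²/2) = 0.03504·3.11/0.0766·3.277 = 4.661 Pa.
ΔP = 0.00466 kPa.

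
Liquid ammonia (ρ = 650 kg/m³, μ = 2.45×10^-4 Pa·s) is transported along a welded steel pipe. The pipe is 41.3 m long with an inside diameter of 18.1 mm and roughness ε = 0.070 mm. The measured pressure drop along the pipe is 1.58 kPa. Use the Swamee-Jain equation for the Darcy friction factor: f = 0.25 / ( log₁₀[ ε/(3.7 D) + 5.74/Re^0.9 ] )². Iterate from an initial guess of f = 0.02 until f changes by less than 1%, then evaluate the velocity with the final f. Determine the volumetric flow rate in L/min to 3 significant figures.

Rearranging Darcy-Weisbach: V = √(2·ΔP·D/(f·L·ρ)). With ε/D = 7e-05/0.0181 = 0.00387, iterate starting from f = 0.02:
  f = 0.02 → V = √(2·1580·0.0181/(0.02·41.3·650)) = 0.3264 m/s; Re = ρVD/μ = 1.567e+04; f → 0.03436
  f = 0.03436 → V = 0.249 m/s; Re = 1.196e+04; f → 0.03578
  f = 0.03578 → V = 0.244 m/s; Re = 1.172e+04; f → 0.03589
Converged (Δf/f < 1%). With the final f = 0.03589: V = √(2·1580·0.0181/(0.03589·41.3·650)) = 0.2436 m/s.
Q = V·A = 0.2436·(π/4·0.0181²) = 6.269e-05 m³/s = 3.76 L/min.

Q ≈ 3.76 L/min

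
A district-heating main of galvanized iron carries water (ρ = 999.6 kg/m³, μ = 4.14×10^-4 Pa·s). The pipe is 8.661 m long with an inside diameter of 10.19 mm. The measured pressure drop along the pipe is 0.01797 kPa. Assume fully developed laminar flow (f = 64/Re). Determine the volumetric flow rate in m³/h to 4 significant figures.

Q ≈ 0.004774 m³/h

For laminar flow, f = 64/Re with Re = ρVD/μ, so Darcy-Weisbach reduces to ΔP = 32μLV/D². Solving for V: V = ΔP·D²/(32μL) = 17.97·(0.01019)²/(32·0.000414·8.661) = 0.01626 m/s.
Check: Re = ρVD/μ = 999.6·0.01626·0.01019/0.000414 = 400.1 < 2300, so the laminar assumption holds.
Q = V·A = 0.01626·(π/4·0.01019²) = 1.326e-06 m³/s = 0.004774 m³/h.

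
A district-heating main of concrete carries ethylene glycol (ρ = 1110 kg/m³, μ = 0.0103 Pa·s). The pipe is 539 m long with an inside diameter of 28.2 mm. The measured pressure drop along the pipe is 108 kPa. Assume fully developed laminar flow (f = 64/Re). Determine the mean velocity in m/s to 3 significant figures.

V ≈ 0.483 m/s

For laminar flow, f = 64/Re with Re = ρVD/μ, so Darcy-Weisbach reduces to ΔP = 32μLV/D². Solving for V: V = ΔP·D²/(32μL) = 1.08e+05·(0.0282)²/(32·0.0103·539) = 0.4834 m/s.
Check: Re = ρVD/μ = 1110·0.4834·0.0282/0.0103 = 1469 < 2300, so the laminar assumption holds.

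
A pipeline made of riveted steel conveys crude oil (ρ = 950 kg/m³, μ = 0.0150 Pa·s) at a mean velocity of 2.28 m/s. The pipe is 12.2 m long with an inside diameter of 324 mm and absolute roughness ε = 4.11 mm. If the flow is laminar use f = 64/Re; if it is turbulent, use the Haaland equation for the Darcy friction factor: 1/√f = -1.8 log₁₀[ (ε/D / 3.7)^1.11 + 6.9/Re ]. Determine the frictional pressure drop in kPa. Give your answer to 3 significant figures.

ΔP ≈ 3.93 kPa

Reynolds number Re = ρVD/μ = 950 · 2.28 · 0.324 / 0.015 = 4.679e+04.
Re > 4000 → turbulent. Relative roughness ε/D = 0.00411/0.324 = 0.0127. Haaland: 1/√f = -1.8 log₁₀[(0.0127/3.7)^1.11 + 6.9/4.679e+04] = -1.8 log₁₀[0.00184 + 0.000147] = 4.864, so f = 0.04226.
Darcy-Weisbach: ΔP = f(L/D)(ρV²/2) = 0.04226·(12.2/0.324)·(950·2.28²/2) = 0.04226·37.65·2469 = 3929 Pa.
ΔP = 3929 Pa = 3.93 kPa.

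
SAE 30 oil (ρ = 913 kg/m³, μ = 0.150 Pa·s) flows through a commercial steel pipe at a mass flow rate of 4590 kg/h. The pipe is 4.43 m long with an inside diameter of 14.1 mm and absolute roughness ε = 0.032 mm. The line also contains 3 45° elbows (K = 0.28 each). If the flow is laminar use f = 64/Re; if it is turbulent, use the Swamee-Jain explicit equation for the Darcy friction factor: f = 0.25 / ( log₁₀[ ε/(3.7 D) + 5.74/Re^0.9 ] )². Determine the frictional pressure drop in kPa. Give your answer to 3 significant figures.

ΔP ≈ 987 kPa

ṁ = 4590 kg/h = 4590/3600 = 1.275 kg/s.
A = πD²/4 = π(0.0141)²/4 = 0.0001561 m²; mean velocity V = ṁ/(ρA) = 1.275/(913 · 0.0001561) = 8.944 m/s.
Reynolds number Re = ρVD/μ = 913 · 8.944 · 0.0141 / 0.15 = 767.6.
Re < 2300 → laminar flow, so f = 64/Re = 64/767.6 = 0.08338 (the turbulent correlation is not needed).
Total minor-loss coefficient ΣK = 3·0.28 = 0.84.
ΔP = [f·L/D + ΣK]·(ρV²/2) = [0.08338·4.43/0.0141 + 0.84]·(913·8.944²/2) = [26.2 + 0.84]·3.651e+04 = 9.872e+05 Pa.
ΔP = 9.872e+05 Pa = 987 kPa.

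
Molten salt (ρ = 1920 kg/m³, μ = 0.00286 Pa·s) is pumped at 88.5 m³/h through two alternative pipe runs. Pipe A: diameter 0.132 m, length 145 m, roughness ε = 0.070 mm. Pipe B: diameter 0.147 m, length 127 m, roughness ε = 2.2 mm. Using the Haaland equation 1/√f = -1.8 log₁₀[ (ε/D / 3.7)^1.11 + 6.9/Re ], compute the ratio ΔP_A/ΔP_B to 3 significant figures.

ΔP_A/ΔP_B ≈ 0.852

Pipe A: V = Q/A = 0.02458/0.01368 = 1.796 m/s; Re = 1.592e+05; ε/D = 0.00053; Haaland → f = 0.01918; ΔP_A = f(L/D)(ρV²/2) = 6.528e+04 Pa.
Pipe B: V = Q/A = 0.02458/0.01697 = 1.448 m/s; Re = 1.429e+05; ε/D = 0.015; Haaland → f = 0.04405; ΔP_B = f(L/D)(ρV²/2) = 7.666e+04 Pa.
ΔP_A/ΔP_B = 6.528e+04/7.666e+04 = 0.852.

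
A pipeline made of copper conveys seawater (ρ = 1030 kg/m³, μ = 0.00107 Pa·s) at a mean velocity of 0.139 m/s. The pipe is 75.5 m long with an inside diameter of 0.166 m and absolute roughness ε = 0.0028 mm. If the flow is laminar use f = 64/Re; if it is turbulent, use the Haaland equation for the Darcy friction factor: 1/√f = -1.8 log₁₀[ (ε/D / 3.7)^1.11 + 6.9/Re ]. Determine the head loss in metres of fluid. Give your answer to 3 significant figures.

h_f ≈ 0.0112 m

Reynolds number Re = ρVD/μ = 1030 · 0.139 · 0.166 / 0.00107 = 2.221e+04.
Re > 4000 → turbulent. Relative roughness ε/D = 2.8e-06/0.166 = 1.69e-05. Haaland: 1/√f = -1.8 log₁₀[(1.69e-05/3.7)^1.11 + 6.9/2.221e+04] = -1.8 log₁₀[1.18e-06 + 0.000311] = 6.311, so f = 0.02511.
Darcy-Weisbach: ΔP = f(L/D)(ρV²/2) = 0.02511·(75.5/0.166)·(1030·0.139²/2) = 0.02511·454.8·9.95 = 113.6 Pa.
Head loss h_f = ΔP/(ρg) = 113.6/(1030·9.81) = 0.0112 m.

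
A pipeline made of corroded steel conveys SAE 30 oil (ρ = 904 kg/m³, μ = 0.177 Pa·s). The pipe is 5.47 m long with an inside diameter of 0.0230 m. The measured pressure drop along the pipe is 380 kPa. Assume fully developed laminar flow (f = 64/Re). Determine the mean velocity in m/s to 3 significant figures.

For laminar flow, f = 64/Re with Re = ρVD/μ, so Darcy-Weisbach reduces to ΔP = 32μLV/D². Solving for V: V = ΔP·D²/(32μL) = 3.8e+05·(0.023)²/(32·0.177·5.47) = 6.488 m/s.
Check: Re = ρVD/μ = 904·6.488·0.023/0.177 = 762.2 < 2300, so the laminar assumption holds.

V ≈ 6.49 m/s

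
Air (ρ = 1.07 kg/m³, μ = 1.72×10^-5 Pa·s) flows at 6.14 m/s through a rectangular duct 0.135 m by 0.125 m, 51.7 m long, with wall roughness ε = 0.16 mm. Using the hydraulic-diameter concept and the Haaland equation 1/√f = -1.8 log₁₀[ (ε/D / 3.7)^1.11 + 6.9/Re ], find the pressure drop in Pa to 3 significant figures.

Hydraulic diameter D_h = 4A/P = 4·(0.135·0.125)/(2·(0.135+0.125)) = 0.0675/0.52 = 0.1298 m.
Re = ρVD_h/μ = 1.07·6.14·0.1298/1.72e-05 = 4.958e+04.
ε/D_h = 0.00016/0.1298 = 0.00123; Haaland gives 1/√f = -1.8 log₁₀[0.000138+0.000139] = 6.403, so f = 0.02439.
ΔP = f(L/D_h)(ρV²/2) = 0.02439·51.7/0.1298·20.17 = 195.9 Pa.

ΔP ≈ 196 Pa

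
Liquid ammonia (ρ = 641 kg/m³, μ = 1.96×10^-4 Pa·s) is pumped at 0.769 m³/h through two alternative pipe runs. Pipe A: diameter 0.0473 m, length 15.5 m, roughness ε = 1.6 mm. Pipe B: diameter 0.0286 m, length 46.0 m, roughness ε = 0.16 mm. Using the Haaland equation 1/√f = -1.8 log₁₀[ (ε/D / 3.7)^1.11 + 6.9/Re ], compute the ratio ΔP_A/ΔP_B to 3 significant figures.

Pipe A: V = Q/A = 0.0002136/0.001757 = 0.1216 m/s; Re = 1.881e+04; ε/D = 0.0338; Haaland → f = 0.06179; ΔP_A = f(L/D)(ρV²/2) = 95.9 Pa.
Pipe B: V = Q/A = 0.0002136/0.0006424 = 0.3325 m/s; Re = 3.11e+04; ε/D = 0.00559; Haaland → f = 0.03391; ΔP_B = f(L/D)(ρV²/2) = 1933 Pa.
ΔP_A/ΔP_B = 95.9/1933 = 0.0496.

ΔP_A/ΔP_B ≈ 0.0496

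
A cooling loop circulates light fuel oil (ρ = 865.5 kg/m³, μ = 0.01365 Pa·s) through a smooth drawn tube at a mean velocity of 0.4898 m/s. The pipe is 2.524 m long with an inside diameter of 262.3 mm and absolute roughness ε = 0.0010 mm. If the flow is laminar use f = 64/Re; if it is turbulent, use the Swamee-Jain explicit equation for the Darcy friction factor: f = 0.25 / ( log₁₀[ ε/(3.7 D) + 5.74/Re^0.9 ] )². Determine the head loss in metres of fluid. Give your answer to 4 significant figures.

Reynolds number Re = ρVD/μ = 865.5 · 0.4898 · 0.2623 / 0.0137 = 8146.
Re > 4000 → turbulent. Relative roughness ε/D = 1e-06/0.2623 = 3.81e-06. Swamee-Jain: f = 0.25/(log₁₀[3.81e-06/3.7 + 5.74/8146^0.9])² = 0.25/(log₁₀[1.03e-06 + 0.00173])² = 0.25/(-2.761)² = 0.0328.
Darcy-Weisbach: ΔP = f(L/D)(ρV²/2) = 0.0328·(2.524/0.2623)·(865.5·0.4898²/2) = 0.0328·9.623·103.8 = 32.77 Pa.
Head loss h_f = ΔP/(ρg) = 32.77/(865.5·9.81) = 0.003860 m.

h_f ≈ 0.003860 m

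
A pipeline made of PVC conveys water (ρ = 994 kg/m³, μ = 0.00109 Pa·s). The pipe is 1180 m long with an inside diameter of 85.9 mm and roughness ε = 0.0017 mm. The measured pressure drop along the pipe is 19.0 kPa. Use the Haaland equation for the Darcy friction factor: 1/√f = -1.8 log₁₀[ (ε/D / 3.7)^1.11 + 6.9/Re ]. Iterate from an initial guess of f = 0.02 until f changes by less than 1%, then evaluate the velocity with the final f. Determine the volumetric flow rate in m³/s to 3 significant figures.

Rearranging Darcy-Weisbach: V = √(2·ΔP·D/(f·L·ρ)). With ε/D = 1.7e-06/0.0859 = 1.98e-05, iterate starting from f = 0.02:
  f = 0.02 → V = √(2·1.9e+04·0.0859/(0.02·1180·994)) = 0.373 m/s; Re = ρVD/μ = 2.922e+04; f → 0.0235
  f = 0.0235 → V = 0.3441 m/s; Re = 2.696e+04; f → 0.02395
  f = 0.02395 → V = 0.3408 m/s; Re = 2.67e+04; f → 0.02401
Converged (Δf/f < 1%). With the final f = 0.02401: V = √(2·1.9e+04·0.0859/(0.02401·1180·994)) = 0.3404 m/s.
Q = V·A = 0.3404·(π/4·0.0859²) = 0.001973 m³/s = 0.00197 m³/s.

Q ≈ 0.00197 m³/s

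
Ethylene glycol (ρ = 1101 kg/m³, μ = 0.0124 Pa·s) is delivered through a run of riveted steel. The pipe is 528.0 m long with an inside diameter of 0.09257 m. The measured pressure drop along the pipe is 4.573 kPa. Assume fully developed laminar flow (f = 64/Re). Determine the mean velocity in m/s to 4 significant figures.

For laminar flow, f = 64/Re with Re = ρVD/μ, so Darcy-Weisbach reduces to ΔP = 32μLV/D². Solving for V: V = ΔP·D²/(32μL) = 4573·(0.09257)²/(32·0.0124·528) = 0.187 m/s.
Check: Re = ρVD/μ = 1101·0.187·0.09257/0.0124 = 1537 < 2300, so the laminar assumption holds.

V ≈ 0.1870 m/s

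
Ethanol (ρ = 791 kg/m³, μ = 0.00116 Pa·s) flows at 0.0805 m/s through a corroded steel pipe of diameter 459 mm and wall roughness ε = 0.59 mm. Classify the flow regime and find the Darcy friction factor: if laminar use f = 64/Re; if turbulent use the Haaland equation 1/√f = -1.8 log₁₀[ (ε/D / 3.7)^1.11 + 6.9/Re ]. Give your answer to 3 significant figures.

f ≈ 0.0270

Re = ρVD/μ = 791·0.0805·0.459/0.00116 = 2.52e+04.
Re > 4000 → turbulent. ε/D = 0.00059/0.459 = 0.00129; Haaland: 1/√f = -1.8 log₁₀[0.000145 + 0.000274] = 6.081, so f = 0.02704.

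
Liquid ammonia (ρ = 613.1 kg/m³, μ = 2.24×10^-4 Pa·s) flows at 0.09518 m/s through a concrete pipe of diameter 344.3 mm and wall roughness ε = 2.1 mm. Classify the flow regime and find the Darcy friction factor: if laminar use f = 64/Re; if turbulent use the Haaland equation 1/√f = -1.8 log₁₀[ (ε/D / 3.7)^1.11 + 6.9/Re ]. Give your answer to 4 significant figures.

f ≈ 0.03318

Re = ρVD/μ = 613.1·0.09518·0.3443/0.000224 = 8.969e+04.
Re > 4000 → turbulent. ε/D = 0.0021/0.3443 = 0.0061; Haaland: 1/√f = -1.8 log₁₀[0.000815 + 7.69e-05] = 5.49, so f = 0.03318.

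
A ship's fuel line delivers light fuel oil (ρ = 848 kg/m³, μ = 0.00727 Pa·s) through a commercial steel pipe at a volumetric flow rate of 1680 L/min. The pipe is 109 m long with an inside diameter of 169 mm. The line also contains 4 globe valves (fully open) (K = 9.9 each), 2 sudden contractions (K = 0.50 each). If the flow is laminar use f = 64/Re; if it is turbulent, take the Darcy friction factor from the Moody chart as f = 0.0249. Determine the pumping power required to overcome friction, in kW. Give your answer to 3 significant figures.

P ≈ 1.05 kW

Q = 1680 L/min = 1680/60000 = 0.028 m³/s.
Cross-sectional area A = πD²/4 = π(0.169)²/4 = 0.02243 m²; mean velocity V = Q/A = 0.028/0.02243 = 1.248 m/s.
Reynolds number Re = ρVD/μ = 848 · 1.248 · 0.169 / 0.00727 = 2.461e+04.
Re > 4000 → turbulent; use the Moody-chart value f = 0.0249.
Total minor-loss coefficient ΣK = 4·9.9 + 2·0.5 = 40.6.
ΔP = [f·L/D + ΣK]·(ρV²/2) = [0.0249·109/0.169 + 40.6]·(848·1.248²/2) = [16.06 + 40.6]·660.6 = 3.743e+04 Pa.
Pumping power P = QΔP = 0.028·3.743e+04 = 1048 W = 1.05 kW.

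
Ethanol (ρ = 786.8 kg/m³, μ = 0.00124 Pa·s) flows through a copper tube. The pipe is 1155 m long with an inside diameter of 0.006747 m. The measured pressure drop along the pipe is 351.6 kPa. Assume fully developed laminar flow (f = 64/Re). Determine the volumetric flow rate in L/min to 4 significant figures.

For laminar flow, f = 64/Re with Re = ρVD/μ, so Darcy-Weisbach reduces to ΔP = 32μLV/D². Solving for V: V = ΔP·D²/(32μL) = 3.516e+05·(0.006747)²/(32·0.00124·1155) = 0.3492 m/s.
Check: Re = ρVD/μ = 786.8·0.3492·0.006747/0.00124 = 1495 < 2300, so the laminar assumption holds.
Q = V·A = 0.3492·(π/4·0.006747²) = 1.249e-05 m³/s = 0.7492 L/min.

Q ≈ 0.7492 L/min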